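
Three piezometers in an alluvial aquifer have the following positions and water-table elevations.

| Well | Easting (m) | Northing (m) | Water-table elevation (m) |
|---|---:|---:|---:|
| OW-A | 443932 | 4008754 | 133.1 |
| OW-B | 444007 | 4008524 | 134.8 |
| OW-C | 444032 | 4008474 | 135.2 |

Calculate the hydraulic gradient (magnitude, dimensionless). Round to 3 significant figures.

0.00716

Taking OW-A as reference: OW-B−OW-A = (75, -230, +1.7); OW-C−OW-A = (100, -280, +2.1).
Determinant of the coordinate differences = 75·(-280) − 100·(-230) = 2000.
∂h/∂x = [(+1.7)·(-280) − (+2.1)·(-230)] / 2000 = +0.003500
∂h/∂y = [75·(+2.1) − 100·(+1.7)] / 2000 = -0.006250
|∇h| = √(0.003500² + -0.006250²) = 0.007163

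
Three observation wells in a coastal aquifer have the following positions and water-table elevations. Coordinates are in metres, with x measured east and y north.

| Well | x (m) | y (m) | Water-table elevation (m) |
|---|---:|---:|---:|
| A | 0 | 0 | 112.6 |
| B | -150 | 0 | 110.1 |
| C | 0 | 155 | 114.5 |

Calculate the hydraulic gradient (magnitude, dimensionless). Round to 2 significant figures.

0.021

∂h/∂x = (110.1 − 112.6) / (-150 − 0) = +0.01667
∂h/∂y = (114.5 − 112.6) / (155 − 0) = +0.01226
|∇h| = √(0.01667² + 0.01226²) = 0.02069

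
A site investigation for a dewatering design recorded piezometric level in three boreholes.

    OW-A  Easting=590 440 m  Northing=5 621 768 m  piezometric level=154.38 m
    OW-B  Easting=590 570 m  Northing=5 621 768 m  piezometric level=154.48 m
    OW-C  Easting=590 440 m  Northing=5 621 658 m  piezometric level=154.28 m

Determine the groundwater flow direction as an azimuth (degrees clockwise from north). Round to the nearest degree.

∂h/∂x = (154.48 − 154.38) / (590570 − 590440) = +0.0007692
∂h/∂y = (154.28 − 154.38) / (5621658 − 5621768) = +0.0009091
Flow direction (−∇h) has components (-0.0007692 E, -0.0009091 N).
Azimuth = atan2(E, N) = atan2(-0.0007692, -0.0009091) = 220.2° ≈ 220°.

220°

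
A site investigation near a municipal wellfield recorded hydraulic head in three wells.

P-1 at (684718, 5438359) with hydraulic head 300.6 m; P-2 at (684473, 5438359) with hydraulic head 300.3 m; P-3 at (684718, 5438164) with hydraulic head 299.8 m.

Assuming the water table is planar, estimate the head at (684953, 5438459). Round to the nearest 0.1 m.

∂h/∂x = (300.3 − 300.6) / (684473 − 684718) = +0.001224
∂h/∂y = (299.8 − 300.6) / (5438164 − 5438359) = +0.004103
h(684953, 5438459) = 300.6 + (+0.001224)·(235) + (+0.004103)·(100) = 300.6 +0.288 +0.410 = 301.298 m.

301.3 m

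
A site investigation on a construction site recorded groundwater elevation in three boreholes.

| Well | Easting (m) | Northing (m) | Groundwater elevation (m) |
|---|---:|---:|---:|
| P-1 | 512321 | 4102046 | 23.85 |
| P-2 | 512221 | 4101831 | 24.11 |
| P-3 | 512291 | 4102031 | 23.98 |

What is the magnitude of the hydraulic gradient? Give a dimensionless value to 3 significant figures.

Taking P-1 as reference: P-2−P-1 = (-100, -215, +0.26); P-3−P-1 = (-30, -15, +0.13).
Determinant of the coordinate differences = (-100)·(-15) − (-30)·(-215) = -4950.
∂h/∂x = [(+0.26)·(-15) − (+0.13)·(-215)] / -4950 = -0.004859
∂h/∂y = [(-100)·(+0.13) − (-30)·(+0.26)] / -4950 = +0.001051
|∇h| = √(-0.004859² + 0.001051²) = 0.004971

0.00497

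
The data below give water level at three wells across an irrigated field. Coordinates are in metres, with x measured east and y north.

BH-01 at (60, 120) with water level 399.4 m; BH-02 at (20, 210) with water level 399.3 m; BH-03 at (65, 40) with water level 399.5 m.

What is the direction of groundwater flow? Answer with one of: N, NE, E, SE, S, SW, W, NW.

Taking BH-01 as reference: BH-02−BH-01 = (-40, 90, -0.1); BH-03−BH-01 = (5, -80, +0.1).
Solve a·Δx + b·Δy = Δh: det = (-40)·(-80) − 5·90 = 2750.
∂h/∂x = [(-0.1)·(-80) − (+0.1)·90] / 2750 = -0.0003636
∂h/∂y = [(-40)·(+0.1) − 5·(-0.1)] / 2750 = -0.001273
Flow = −∇h = (+0.0003636 east, +0.001273 north), which points north.

N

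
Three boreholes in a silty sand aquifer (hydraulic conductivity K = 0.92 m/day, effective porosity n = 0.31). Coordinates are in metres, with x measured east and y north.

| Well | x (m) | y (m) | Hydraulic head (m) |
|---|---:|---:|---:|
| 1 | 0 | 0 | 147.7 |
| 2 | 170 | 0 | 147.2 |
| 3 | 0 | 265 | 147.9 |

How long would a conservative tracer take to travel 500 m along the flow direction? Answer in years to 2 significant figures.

∂h/∂x = (147.2 − 147.7) / (170 − 0) = -0.002941
∂h/∂y = (147.9 − 147.7) / (265 − 0) = +0.0007547
|∇h| = √(-0.002941² + 0.0007547²) = 0.003036
Seepage velocity v = K·i/n = 0.92 × 0.003036 / 0.31 = 0.00901 m/day.
t = 500 / 0.00901 = 5.549e+04 days = 152 years.

150 years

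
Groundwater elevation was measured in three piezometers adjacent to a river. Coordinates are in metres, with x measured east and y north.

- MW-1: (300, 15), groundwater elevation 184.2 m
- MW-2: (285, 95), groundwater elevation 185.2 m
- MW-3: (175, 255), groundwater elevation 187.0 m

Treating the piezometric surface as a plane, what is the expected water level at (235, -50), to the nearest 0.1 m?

Taking MW-1 as reference: MW-2−MW-1 = (-15, 80, +1.0); MW-3−MW-1 = (-125, 240, +2.8).
Solve a·Δx + b·Δy = Δh: det = (-15)·240 − (-125)·80 = 6400.
∂h/∂x = [(+1.0)·240 − (+2.8)·80] / 6400 = +0.002500
∂h/∂y = [(-15)·(+2.8) − (-125)·(+1.0)] / 6400 = +0.01297
h(235, -50) = 184.2 + (+0.002500)·(-65) + (+0.01297)·(-65) = 184.2 -0.162 -0.843 = 183.195 m.

183.2 m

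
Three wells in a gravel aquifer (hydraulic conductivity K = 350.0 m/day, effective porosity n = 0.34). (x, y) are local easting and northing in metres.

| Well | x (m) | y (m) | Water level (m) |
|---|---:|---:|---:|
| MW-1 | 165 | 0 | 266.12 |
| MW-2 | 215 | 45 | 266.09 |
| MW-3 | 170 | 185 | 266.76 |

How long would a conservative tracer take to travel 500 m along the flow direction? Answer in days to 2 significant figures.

Taking MW-1 as reference: MW-2−MW-1 = (50, 45, -0.03); MW-3−MW-1 = (5, 185, +0.64).
Determinant of the coordinate differences = 50·185 − 5·45 = 9025.
∂h/∂x = [(-0.03)·185 − (+0.64)·45] / 9025 = -0.003806
∂h/∂y = [50·(+0.64) − 5·(-0.03)] / 9025 = +0.003562
|∇h| = √(-0.003806² + 0.003562²) = 0.005213
Seepage velocity v = K·i/n = 350.0 × 0.005213 / 0.34 = 5.366 m/day.
t = 500 / 5.366 = 93.18 days.

93 days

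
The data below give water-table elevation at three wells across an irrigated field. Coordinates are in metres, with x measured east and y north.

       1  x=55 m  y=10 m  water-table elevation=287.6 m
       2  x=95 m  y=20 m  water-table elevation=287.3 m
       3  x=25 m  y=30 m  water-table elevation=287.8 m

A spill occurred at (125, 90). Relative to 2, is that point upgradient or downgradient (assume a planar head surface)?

With h = a·x + b·y + c and 1 as origin, the differences give:
  40·a + 10·b = -0.3
  (-30)·a + 20·b = +0.2
Eliminate b (×20 and ×10, subtract): 1100·a = -8.00 → a = ∂h/∂x = -0.007273
Back-substitute: b = ∂h/∂y = -0.0009091.
Head at (125, 90) = 287.6 + (-0.007273)·(70) + (-0.0009091)·(80) = 287.02 m.
That is lower than the 287.3 m at 2, so the point is downgradient.

downgradient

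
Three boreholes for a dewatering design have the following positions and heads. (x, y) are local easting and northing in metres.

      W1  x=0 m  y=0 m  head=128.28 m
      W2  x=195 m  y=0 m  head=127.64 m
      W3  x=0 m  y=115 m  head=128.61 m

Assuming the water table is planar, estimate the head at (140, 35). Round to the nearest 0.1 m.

∂h/∂x = (127.64 − 128.28) / (195 − 0) = -0.003282
∂h/∂y = (128.61 − 128.28) / (115 − 0) = +0.002870
h(140, 35) = 128.28 + (-0.003282)·(140) + (+0.002870)·(35) = 128.28 -0.459 +0.100 = 127.921 m.

127.9 m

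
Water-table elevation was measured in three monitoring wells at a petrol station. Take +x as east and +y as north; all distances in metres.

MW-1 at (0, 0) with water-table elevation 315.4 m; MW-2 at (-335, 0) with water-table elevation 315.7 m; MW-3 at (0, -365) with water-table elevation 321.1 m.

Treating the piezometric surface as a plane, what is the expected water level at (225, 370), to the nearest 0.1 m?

∂h/∂x = (315.7 − 315.4) / (-335 − 0) = -0.0008955
∂h/∂y = (321.1 − 315.4) / (-365 − 0) = -0.01562
h(225, 370) = 315.4 + (-0.0008955)·(225) + (-0.01562)·(370) = 315.4 -0.201 -5.778 = 309.420 m.

309.4 m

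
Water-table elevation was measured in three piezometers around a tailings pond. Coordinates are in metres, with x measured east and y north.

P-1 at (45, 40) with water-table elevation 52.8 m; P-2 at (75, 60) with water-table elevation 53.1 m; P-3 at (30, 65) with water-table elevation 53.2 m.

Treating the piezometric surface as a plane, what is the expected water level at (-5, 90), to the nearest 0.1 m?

Differences from P-1: to P-2 (Δx, Δy, Δh) = (30, 20, +0.3); to P-3 = (-15, 25, +0.4).
Solve a·Δx + b·Δy = Δh: det = 30·25 − (-15)·20 = 1050.
∂h/∂x = [(+0.3)·25 − (+0.4)·20] / 1050 = -0.0004762
∂h/∂y = [30·(+0.4) − (-15)·(+0.3)] / 1050 = +0.01571
h(-5, 90) = 52.8 + (-0.0004762)·(-50) + (+0.01571)·(50) = 52.8 +0.024 +0.786 = 53.610 m.

53.6 m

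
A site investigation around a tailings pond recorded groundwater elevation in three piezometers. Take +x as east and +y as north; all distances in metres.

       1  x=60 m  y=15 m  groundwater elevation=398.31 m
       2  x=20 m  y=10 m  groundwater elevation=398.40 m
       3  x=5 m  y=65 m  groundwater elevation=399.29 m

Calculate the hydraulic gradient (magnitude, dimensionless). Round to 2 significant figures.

Differences from 1: to 2 (Δx, Δy, Δh) = (-40, -5, +0.09); to 3 = (-55, 50, +0.98).
Determinant of the coordinate differences = (-40)·50 − (-55)·(-5) = -2275.
∂h/∂x = [(+0.09)·50 − (+0.98)·(-5)] / -2275 = -0.004132
∂h/∂y = [(-40)·(+0.98) − (-55)·(+0.09)] / -2275 = +0.01505
|∇h| = √(-0.004132² + 0.01505²) = 0.01561

0.016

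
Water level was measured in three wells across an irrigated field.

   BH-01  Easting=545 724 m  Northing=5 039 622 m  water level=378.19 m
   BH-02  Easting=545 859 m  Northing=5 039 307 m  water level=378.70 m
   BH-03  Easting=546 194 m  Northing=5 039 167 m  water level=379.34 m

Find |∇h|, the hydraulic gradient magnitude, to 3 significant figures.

With h = a·x + b·y + c and BH-01 as origin, the differences give:
  135·a + (-315)·b = +0.51
  470·a + (-455)·b = +1.15
Eliminate b (×(-455) and ×(-315), subtract): 86625·a = 130.200 → a = ∂h/∂x = +0.001503
Back-substitute: b = ∂h/∂y = -0.0009749.
|∇h| = √(0.001503² + -0.0009749²) = 0.001791

0.00179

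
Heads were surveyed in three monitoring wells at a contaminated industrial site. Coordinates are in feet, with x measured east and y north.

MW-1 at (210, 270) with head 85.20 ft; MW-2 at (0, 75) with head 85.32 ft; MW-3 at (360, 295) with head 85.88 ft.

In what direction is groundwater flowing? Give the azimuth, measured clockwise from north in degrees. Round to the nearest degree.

320°

Three-point gradient (reference MW-1): Δ to MW-2 = (-210, -195, +0.12), Δ to MW-3 = (150, 25, +0.68).
∂h/∂x = +0.005650, ∂h/∂y = -0.006700 (det = 24000).
Flow direction (−∇h) has components (-0.005650 E, +0.006700 N).
Azimuth = atan2(E, N) = atan2(-0.005650, +0.006700) = 319.9° ≈ 320°.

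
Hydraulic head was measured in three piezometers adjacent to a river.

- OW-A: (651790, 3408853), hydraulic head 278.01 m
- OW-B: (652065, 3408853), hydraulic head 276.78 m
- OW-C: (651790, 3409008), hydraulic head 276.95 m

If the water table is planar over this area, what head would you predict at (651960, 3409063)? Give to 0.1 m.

∂h/∂x = (276.78 − 278.01) / (652065 − 651790) = -0.004473
∂h/∂y = (276.95 − 278.01) / (3409008 − 3408853) = -0.006839
h(651960, 3409063) = 278.01 + (-0.004473)·(170) + (-0.006839)·(210) = 278.01 -0.760 -1.436 = 275.814 m.

275.8 m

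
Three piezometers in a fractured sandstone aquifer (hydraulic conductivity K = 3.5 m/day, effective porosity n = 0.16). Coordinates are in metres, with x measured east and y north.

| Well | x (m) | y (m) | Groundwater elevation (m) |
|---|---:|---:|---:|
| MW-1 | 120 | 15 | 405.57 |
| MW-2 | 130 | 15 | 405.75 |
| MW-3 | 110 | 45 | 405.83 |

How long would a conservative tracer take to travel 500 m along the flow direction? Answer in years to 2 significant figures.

2.7 years

With h = a·x + b·y + c and MW-1 as origin, the differences give:
  10·a + 0·b = +0.18
  (-10)·a + 30·b = +0.26
Eliminate b (×30 and ×0, subtract): 300·a = 5.400 → a = ∂h/∂x = +0.01800
Back-substitute: b = ∂h/∂y = +0.01467.
|∇h| = √(0.01800² + 0.01467²) = 0.02322
Seepage velocity v = K·i/n = 3.5 × 0.02322 / 0.16 = 0.5079 m/day.
t = 500 / 0.5079 = 984.4 days = 2.7 years.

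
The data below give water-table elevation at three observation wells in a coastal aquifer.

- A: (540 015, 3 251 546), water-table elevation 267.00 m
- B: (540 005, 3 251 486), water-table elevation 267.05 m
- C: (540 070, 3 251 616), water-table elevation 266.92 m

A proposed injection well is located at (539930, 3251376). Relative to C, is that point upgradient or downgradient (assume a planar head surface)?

Three-point gradient (reference A): Δ to B = (-10, -60, +0.05), Δ to C = (55, 70, -0.08).
∂h/∂x = -0.0005000, ∂h/∂y = -0.0007500 (det = 2600).
Head at (539930, 3251376) = 267.00 + (-0.0005000)·(-85) + (-0.0007500)·(-170) = 267.17 m.
That is higher than the 266.92 m at C, so the point is upgradient.

upgradient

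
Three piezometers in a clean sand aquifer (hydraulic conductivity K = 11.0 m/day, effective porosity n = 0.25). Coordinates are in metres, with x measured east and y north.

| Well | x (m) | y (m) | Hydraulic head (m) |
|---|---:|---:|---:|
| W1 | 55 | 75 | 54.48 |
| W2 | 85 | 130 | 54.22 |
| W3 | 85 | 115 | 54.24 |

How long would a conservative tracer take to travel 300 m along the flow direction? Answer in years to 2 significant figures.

2.9 years

Taking W1 as reference: W2−W1 = (30, 55, -0.26); W3−W1 = (30, 40, -0.24).
Solve a·Δx + b·Δy = Δh: det = 30·40 − 30·55 = -450.
∂h/∂x = [(-0.26)·40 − (-0.24)·55] / -450 = -0.006222
∂h/∂y = [30·(-0.24) − 30·(-0.26)] / -450 = -0.001333
|∇h| = √(-0.006222² + -0.001333²) = 0.006363
Seepage velocity v = K·i/n = 11.0 × 0.006363 / 0.25 = 0.28 m/day.
t = 300 / 0.28 = 1071 days = 2.93 years.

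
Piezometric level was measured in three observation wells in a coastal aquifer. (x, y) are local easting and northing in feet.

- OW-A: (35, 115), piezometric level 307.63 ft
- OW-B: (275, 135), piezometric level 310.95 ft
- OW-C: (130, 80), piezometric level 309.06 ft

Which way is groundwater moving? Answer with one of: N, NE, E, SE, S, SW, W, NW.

Differences from OW-A: to OW-B (Δx, Δy, Δh) = (240, 20, +3.32); to OW-C = (95, -35, +1.43).
Solve a·Δx + b·Δy = Δh: det = 240·(-35) − 95·20 = -10300.
∂h/∂x = [(+3.32)·(-35) − (+1.43)·20] / -10300 = +0.01406
∂h/∂y = [240·(+1.43) − 95·(+3.32)] / -10300 = -0.002699
Flow = −∇h = (-0.01406 east, +0.002699 north), which points west.

W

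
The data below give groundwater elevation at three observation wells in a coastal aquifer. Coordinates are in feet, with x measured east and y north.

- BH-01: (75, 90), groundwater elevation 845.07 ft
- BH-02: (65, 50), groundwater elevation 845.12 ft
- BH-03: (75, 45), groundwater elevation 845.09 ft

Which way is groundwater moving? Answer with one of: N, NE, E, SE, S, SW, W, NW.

E

Three-point gradient (reference BH-01): Δ to BH-02 = (-10, -40, +0.05), Δ to BH-03 = (0, -45, +0.02).
∂h/∂x = -0.003222, ∂h/∂y = -0.0004444 (det = 450).
Flow = −∇h = (+0.003222 east, +0.0004444 north), which points east.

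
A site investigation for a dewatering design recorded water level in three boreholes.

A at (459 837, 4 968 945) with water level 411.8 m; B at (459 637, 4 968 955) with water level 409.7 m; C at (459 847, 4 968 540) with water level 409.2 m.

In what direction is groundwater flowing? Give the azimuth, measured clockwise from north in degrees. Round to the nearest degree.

238°

With h = a·x + b·y + c and A as origin, the differences give:
  (-200)·a + 10·b = -2.1
  10·a + (-405)·b = -2.6
Eliminate b (×(-405) and ×10, subtract): 80900·a = 876.50 → a = ∂h/∂x = +0.01083
Back-substitute: b = ∂h/∂y = +0.006687.
Flow direction (−∇h) has components (-0.01083 E, -0.006687 N).
Azimuth = atan2(E, N) = atan2(-0.01083, -0.006687) = 238.3° ≈ 238°.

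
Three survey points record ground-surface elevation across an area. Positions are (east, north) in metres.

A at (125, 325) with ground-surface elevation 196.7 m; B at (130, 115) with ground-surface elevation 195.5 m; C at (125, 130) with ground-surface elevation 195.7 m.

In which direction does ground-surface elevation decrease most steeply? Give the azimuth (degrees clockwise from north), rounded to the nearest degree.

102°

Taking A as reference: B−A = (5, -210, -1.2); C−A = (0, -195, -1.0).
Determinant of the coordinate differences = 5·(-195) − 0·(-210) = -975.
∂z/∂x = [(-1.2)·(-195) − (-1.0)·(-210)] / -975 = -0.02462
∂z/∂y = [5·(-1.0) − 0·(-1.2)] / -975 = +0.005128
Steepest decrease is along −∇f: components (+0.02462 E, -0.005128 N).
Azimuth = atan2(+0.02462, -0.005128) = 101.8° ≈ 102°.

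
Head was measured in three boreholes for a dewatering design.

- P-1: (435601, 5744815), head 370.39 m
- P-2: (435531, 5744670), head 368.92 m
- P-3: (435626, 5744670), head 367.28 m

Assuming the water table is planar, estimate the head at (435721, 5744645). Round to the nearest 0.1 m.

365.2 m

Differences from P-1: to P-2 (Δx, Δy, Δh) = (-70, -145, -1.47); to P-3 = (25, -145, -3.11).
Determinant of the coordinate differences = (-70)·(-145) − 25·(-145) = 13775.
∂h/∂x = [(-1.47)·(-145) − (-3.11)·(-145)] / 13775 = -0.01726
∂h/∂y = [(-70)·(-3.11) − 25·(-1.47)] / 13775 = +0.01847
h(435721, 5744645) = 370.39 + (-0.01726)·(120) + (+0.01847)·(-170) = 370.39 -2.072 -3.140 = 365.178 m.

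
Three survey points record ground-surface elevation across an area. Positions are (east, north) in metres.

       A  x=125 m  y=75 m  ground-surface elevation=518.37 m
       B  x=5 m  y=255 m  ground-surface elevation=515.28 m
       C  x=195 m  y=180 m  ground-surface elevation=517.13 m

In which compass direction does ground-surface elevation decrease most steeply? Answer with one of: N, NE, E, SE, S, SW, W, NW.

N

Differences from A: to B (Δx, Δy, Δh) = (-120, 180, -3.09); to C = (70, 105, -1.24).
Solve a·Δx + b·Δy = Δz: det = (-120)·105 − 70·180 = -25200.
∂z/∂x = [(-3.09)·105 − (-1.24)·180] / -25200 = +0.004018
∂z/∂y = [(-120)·(-1.24) − 70·(-3.09)] / -25200 = -0.01449
Steepest decrease is along −∇f = (-0.004018 E, +0.01449 N) → north.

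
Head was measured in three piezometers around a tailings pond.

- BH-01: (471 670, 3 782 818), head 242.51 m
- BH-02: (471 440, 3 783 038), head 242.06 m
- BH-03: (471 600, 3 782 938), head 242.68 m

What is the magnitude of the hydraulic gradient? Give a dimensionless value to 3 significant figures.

0.00947

Differences from BH-01: to BH-02 (Δx, Δy, Δh) = (-230, 220, -0.45); to BH-03 = (-70, 120, +0.17).
Solve a·Δx + b·Δy = Δh: det = (-230)·120 − (-70)·220 = -12200.
∂h/∂x = [(-0.45)·120 − (+0.17)·220] / -12200 = +0.007492
∂h/∂y = [(-230)·(+0.17) − (-70)·(-0.45)] / -12200 = +0.005787
|∇h| = √(0.007492² + 0.005787²) = 0.009467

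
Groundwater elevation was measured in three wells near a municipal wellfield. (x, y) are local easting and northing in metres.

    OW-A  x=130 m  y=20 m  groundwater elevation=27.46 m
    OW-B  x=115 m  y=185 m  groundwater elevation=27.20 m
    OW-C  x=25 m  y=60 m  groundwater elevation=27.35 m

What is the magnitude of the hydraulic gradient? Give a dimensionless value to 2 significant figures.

Taking OW-A as reference: OW-B−OW-A = (-15, 165, -0.26); OW-C−OW-A = (-105, 40, -0.11).
Determinant of the coordinate differences = (-15)·40 − (-105)·165 = 16725.
∂h/∂x = [(-0.26)·40 − (-0.11)·165] / 16725 = +0.0004634
∂h/∂y = [(-15)·(-0.11) − (-105)·(-0.26)] / 16725 = -0.001534
|∇h| = √(0.0004634² + -0.001534²) = 0.001602

0.0016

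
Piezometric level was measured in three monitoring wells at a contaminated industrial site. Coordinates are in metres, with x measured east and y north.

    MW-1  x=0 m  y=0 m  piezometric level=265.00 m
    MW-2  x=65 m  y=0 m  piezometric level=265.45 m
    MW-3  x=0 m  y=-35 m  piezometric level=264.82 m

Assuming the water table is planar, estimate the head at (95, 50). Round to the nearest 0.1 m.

265.9 m

∂h/∂x = (265.45 − 265.00) / (65 − 0) = +0.006923
∂h/∂y = (264.82 − 265.00) / (-35 − 0) = +0.005143
h(95, 50) = 265.00 + (+0.006923)·(95) + (+0.005143)·(50) = 265.00 +0.658 +0.257 = 265.915 m.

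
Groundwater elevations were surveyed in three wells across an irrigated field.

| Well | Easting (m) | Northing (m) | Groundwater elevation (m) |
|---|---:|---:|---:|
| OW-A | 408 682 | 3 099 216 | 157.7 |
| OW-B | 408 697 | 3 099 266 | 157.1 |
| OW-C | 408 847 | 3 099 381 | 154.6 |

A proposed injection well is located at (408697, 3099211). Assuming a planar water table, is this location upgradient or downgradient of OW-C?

Three-point gradient (reference OW-A): Δ to OW-B = (15, 50, -0.6), Δ to OW-C = (165, 165, -3.1).
∂h/∂x = -0.009697, ∂h/∂y = -0.009091 (det = -5775).
Head at (408697, 3099211) = 157.7 + (-0.009697)·(15) + (-0.009091)·(-5) = 157.60 m.
That is higher than the 154.6 m at OW-C, so the point is upgradient.

upgradient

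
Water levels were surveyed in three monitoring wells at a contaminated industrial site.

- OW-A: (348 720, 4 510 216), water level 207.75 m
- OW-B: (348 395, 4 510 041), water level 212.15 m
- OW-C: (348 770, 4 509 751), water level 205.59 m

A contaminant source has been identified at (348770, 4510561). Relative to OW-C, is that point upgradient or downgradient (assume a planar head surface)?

upgradient

Taking OW-A as reference: OW-B−OW-A = (-325, -175, +4.40); OW-C−OW-A = (50, -465, -2.16).
Solve a·Δx + b·Δy = Δh: det = (-325)·(-465) − 50·(-175) = 159875.
∂h/∂x = [(+4.40)·(-465) − (-2.16)·(-175)] / 159875 = -0.01516
∂h/∂y = [(-325)·(-2.16) − 50·(+4.40)] / 159875 = +0.003015
Head at (348770, 4510561) = 207.75 + (-0.01516)·(50) + (+0.003015)·(345) = 208.03 m.
That is higher than the 205.59 m at OW-C, so the point is upgradient.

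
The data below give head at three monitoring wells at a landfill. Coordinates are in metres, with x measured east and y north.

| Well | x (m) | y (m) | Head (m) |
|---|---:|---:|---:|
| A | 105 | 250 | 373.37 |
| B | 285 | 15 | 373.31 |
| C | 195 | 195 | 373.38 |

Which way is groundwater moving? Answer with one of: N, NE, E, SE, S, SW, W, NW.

With h = a·x + b·y + c and A as origin, the differences give:
  180·a + (-235)·b = -0.06
  90·a + (-55)·b = +0.01
Eliminate b (×(-55) and ×(-235), subtract): 11250·a = 5.650 → a = ∂h/∂x = +0.0005022
Back-substitute: b = ∂h/∂y = +0.0006400.
Flow = −∇h = (-0.0005022 east, -0.0006400 north), which points southwest.

SW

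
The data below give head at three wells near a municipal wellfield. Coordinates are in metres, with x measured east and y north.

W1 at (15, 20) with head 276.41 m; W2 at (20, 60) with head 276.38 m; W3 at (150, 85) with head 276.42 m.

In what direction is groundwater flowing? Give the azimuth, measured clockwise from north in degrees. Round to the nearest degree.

330°

Differences from W1: to W2 (Δx, Δy, Δh) = (5, 40, -0.03); to W3 = (135, 65, +0.01).
Determinant of the coordinate differences = 5·65 − 135·40 = -5075.
∂h/∂x = [(-0.03)·65 − (+0.01)·40] / -5075 = +0.0004631
∂h/∂y = [5·(+0.01) − 135·(-0.03)] / -5075 = -0.0008079
Flow direction (−∇h) has components (-0.0004631 E, +0.0008079 N).
Azimuth = atan2(E, N) = atan2(-0.0004631, +0.0008079) = 330.2° ≈ 330°.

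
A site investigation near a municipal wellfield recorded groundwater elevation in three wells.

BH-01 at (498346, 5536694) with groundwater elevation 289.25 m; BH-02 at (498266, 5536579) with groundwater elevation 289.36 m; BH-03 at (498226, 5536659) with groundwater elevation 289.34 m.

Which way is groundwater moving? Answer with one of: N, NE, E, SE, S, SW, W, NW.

Three-point gradient (reference BH-01): Δ to BH-02 = (-80, -115, +0.11), Δ to BH-03 = (-120, -35, +0.09).
∂h/∂x = -0.0005909, ∂h/∂y = -0.0005455 (det = -11000).
Flow = −∇h = (+0.0005909 east, +0.0005455 north), which points northeast.

NE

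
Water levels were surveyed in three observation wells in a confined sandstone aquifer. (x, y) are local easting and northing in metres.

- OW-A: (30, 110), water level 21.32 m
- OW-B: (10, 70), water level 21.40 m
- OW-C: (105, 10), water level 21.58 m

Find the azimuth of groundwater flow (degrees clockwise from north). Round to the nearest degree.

348°

With h = a·x + b·y + c and OW-A as origin, the differences give:
  (-20)·a + (-40)·b = +0.08
  75·a + (-100)·b = +0.26
Eliminate b (×(-100) and ×(-40), subtract): 5000·a = 2.400 → a = ∂h/∂x = +0.0004800
Back-substitute: b = ∂h/∂y = -0.002240.
Flow direction (−∇h) has components (-0.0004800 E, +0.002240 N).
Azimuth = atan2(E, N) = atan2(-0.0004800, +0.002240) = 347.9° ≈ 348°.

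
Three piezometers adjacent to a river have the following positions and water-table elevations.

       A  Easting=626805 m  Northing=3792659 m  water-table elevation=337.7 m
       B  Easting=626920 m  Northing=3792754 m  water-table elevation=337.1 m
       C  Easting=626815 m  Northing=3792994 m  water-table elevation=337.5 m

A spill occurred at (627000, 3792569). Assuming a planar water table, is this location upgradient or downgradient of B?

Differences from A: to B (Δx, Δy, Δh) = (115, 95, -0.6); to C = (10, 335, -0.2).
Determinant of the coordinate differences = 115·335 − 10·95 = 37575.
∂h/∂x = [(-0.6)·335 − (-0.2)·95] / 37575 = -0.004844
∂h/∂y = [115·(-0.2) − 10·(-0.6)] / 37575 = -0.0004524
Head at (627000, 3792569) = 337.7 + (-0.004844)·(195) + (-0.0004524)·(-90) = 336.80 m.
That is lower than the 337.1 m at B, so the point is downgradient.

downgradient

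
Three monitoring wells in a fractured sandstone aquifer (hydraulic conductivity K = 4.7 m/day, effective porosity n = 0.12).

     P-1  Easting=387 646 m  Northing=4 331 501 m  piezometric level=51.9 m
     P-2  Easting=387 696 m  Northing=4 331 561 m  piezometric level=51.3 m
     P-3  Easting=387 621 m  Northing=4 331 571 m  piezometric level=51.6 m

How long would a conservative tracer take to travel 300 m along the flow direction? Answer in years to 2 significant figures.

2.7 years

Taking P-1 as reference: P-2−P-1 = (50, 60, -0.6); P-3−P-1 = (-25, 70, -0.3).
Determinant of the coordinate differences = 50·70 − (-25)·60 = 5000.
∂h/∂x = [(-0.6)·70 − (-0.3)·60] / 5000 = -0.004800
∂h/∂y = [50·(-0.3) − (-25)·(-0.6)] / 5000 = -0.006000
|∇h| = √(-0.004800² + -0.006000²) = 0.007684
Seepage velocity v = K·i/n = 4.7 × 0.007684 / 0.12 = 0.301 m/day.
t = 300 / 0.301 = 996.7 days = 2.73 years.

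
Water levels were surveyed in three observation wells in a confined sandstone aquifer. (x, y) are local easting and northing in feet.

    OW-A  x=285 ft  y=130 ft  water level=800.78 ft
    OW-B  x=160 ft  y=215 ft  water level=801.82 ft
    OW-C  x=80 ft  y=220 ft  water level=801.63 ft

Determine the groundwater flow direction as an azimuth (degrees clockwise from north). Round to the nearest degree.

191°

Three-point gradient (reference OW-A): Δ to OW-B = (-125, 85, +1.04), Δ to OW-C = (-205, 90, +0.85).
∂h/∂x = +0.003457, ∂h/∂y = +0.01732 (det = 6175).
Flow direction (−∇h) has components (-0.003457 E, -0.01732 N).
Azimuth = atan2(E, N) = atan2(-0.003457, -0.01732) = 191.3° ≈ 191°.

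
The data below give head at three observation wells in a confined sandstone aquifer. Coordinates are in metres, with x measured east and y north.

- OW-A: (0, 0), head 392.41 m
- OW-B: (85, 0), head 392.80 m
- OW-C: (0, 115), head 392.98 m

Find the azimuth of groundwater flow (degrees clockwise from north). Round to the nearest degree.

∂h/∂x = (392.80 − 392.41) / (85 − 0) = +0.004588
∂h/∂y = (392.98 − 392.41) / (115 − 0) = +0.004957
Flow direction (−∇h) has components (-0.004588 E, -0.004957 N).
Azimuth = atan2(E, N) = atan2(-0.004588, -0.004957) = 222.8° ≈ 223°.

223°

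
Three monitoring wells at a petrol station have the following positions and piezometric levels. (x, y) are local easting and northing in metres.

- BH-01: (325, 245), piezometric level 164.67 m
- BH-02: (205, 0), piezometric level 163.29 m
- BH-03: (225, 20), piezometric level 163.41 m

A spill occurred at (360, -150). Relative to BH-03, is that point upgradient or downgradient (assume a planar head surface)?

downgradient

Taking BH-01 as reference: BH-02−BH-01 = (-120, -245, -1.38); BH-03−BH-01 = (-100, -225, -1.26).
Determinant of the coordinate differences = (-120)·(-225) − (-100)·(-245) = 2500.
∂h/∂x = [(-1.38)·(-225) − (-1.26)·(-245)] / 2500 = +0.0007200
∂h/∂y = [(-120)·(-1.26) − (-100)·(-1.38)] / 2500 = +0.005280
Head at (360, -150) = 164.67 + (+0.0007200)·(35) + (+0.005280)·(-395) = 162.61 m.
That is lower than the 163.41 m at BH-03, so the point is downgradient.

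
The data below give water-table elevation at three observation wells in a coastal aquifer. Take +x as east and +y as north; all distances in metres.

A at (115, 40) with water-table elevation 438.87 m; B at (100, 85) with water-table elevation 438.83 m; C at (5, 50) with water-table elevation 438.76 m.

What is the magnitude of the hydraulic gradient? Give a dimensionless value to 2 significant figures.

0.0011

With h = a·x + b·y + c and A as origin, the differences give:
  (-15)·a + 45·b = -0.04
  (-110)·a + 10·b = -0.11
Eliminate b (×10 and ×45, subtract): 4800·a = 4.550 → a = ∂h/∂x = +0.0009479
Back-substitute: b = ∂h/∂y = -0.0005729.
|∇h| = √(0.0009479² + -0.0005729²) = 0.001108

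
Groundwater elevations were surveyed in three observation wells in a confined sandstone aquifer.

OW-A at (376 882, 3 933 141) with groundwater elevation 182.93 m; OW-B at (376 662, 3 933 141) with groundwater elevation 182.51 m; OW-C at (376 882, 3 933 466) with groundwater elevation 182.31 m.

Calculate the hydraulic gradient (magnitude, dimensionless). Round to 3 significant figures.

∂h/∂x = (182.51 − 182.93) / (376662 − 376882) = +0.001909
∂h/∂y = (182.31 − 182.93) / (3933466 − 3933141) = -0.001908
|∇h| = √(0.001909² + -0.001908²) = 0.002699

0.00270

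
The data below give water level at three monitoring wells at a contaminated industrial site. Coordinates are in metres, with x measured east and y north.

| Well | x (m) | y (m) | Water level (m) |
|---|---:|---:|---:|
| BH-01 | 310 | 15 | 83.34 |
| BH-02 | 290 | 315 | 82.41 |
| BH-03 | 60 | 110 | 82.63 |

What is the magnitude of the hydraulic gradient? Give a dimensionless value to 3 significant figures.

0.00344

With h = a·x + b·y + c and BH-01 as origin, the differences give:
  (-20)·a + 300·b = -0.93
  (-250)·a + 95·b = -0.71
Eliminate b (×95 and ×300, subtract): 73100·a = 124.650 → a = ∂h/∂x = +0.001705
Back-substitute: b = ∂h/∂y = -0.002986.
|∇h| = √(0.001705² + -0.002986²) = 0.003438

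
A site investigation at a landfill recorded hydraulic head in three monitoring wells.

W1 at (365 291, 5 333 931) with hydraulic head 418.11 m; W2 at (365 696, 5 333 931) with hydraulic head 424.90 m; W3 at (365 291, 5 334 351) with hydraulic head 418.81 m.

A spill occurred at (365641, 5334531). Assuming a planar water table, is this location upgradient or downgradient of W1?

upgradient

∂h/∂x = (424.90 − 418.11) / (365696 − 365291) = +0.01677
∂h/∂y = (418.81 − 418.11) / (5334351 − 5333931) = +0.001667
Head at (365641, 5334531) = 418.11 + (+0.01677)·(350) + (+0.001667)·(600) = 424.98 m.
That is higher than the 418.11 m at W1, so the point is upgradient.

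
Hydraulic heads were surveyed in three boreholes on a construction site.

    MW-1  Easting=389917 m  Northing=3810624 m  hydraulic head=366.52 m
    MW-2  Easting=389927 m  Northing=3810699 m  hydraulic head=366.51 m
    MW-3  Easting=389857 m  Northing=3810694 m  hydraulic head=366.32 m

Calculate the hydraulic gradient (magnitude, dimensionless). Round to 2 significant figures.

Three-point gradient (reference MW-1): Δ to MW-2 = (10, 75, -0.01), Δ to MW-3 = (-60, 70, -0.20).
∂h/∂x = +0.002750, ∂h/∂y = -0.0005000 (det = 5200).
|∇h| = √(0.002750² + -0.0005000²) = 0.002795

0.0028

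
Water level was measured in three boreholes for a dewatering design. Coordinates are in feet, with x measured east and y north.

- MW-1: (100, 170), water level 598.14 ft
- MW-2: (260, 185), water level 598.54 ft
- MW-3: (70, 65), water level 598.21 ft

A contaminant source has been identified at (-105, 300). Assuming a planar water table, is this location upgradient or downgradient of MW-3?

downgradient

With h = a·x + b·y + c and MW-1 as origin, the differences give:
  160·a + 15·b = +0.40
  (-30)·a + (-105)·b = +0.07
Eliminate b (×(-105) and ×15, subtract): -16350·a = -43.050 → a = ∂h/∂x = +0.002633
Back-substitute: b = ∂h/∂y = -0.001419.
Head at (-105, 300) = 598.14 + (+0.002633)·(-205) + (-0.001419)·(130) = 597.42 ft.
That is lower than the 598.21 ft at MW-3, so the point is downgradient.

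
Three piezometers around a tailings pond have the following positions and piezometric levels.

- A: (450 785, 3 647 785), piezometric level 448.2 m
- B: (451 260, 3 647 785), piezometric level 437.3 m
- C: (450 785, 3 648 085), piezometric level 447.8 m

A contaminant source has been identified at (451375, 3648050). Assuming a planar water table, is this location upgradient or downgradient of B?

∂h/∂x = (437.3 − 448.2) / (451260 − 450785) = -0.02295
∂h/∂y = (447.8 − 448.2) / (3648085 − 3647785) = -0.001333
Head at (451375, 3648050) = 448.2 + (-0.02295)·(590) + (-0.001333)·(265) = 434.31 m.
That is lower than the 437.3 m at B, so the point is downgradient.

downgradient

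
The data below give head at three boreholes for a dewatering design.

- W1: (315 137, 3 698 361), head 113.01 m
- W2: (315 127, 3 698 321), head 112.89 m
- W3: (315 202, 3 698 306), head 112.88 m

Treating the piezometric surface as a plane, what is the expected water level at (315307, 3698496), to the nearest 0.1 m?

113.5 m

Three-point gradient (reference W1): Δ to W2 = (-10, -40, -0.12), Δ to W3 = (65, -55, -0.13).
∂h/∂x = +0.0004444, ∂h/∂y = +0.002889 (det = 3150).
h(315307, 3698496) = 113.01 + (+0.0004444)·(170) + (+0.002889)·(135) = 113.01 +0.076 +0.390 = 113.476 m.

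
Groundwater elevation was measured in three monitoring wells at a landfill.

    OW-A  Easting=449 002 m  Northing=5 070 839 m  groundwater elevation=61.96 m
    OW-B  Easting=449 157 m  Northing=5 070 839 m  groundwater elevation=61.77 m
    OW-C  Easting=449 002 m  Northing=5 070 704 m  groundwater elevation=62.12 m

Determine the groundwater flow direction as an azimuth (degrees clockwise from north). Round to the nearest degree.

∂h/∂x = (61.77 − 61.96) / (449157 − 449002) = -0.001226
∂h/∂y = (62.12 − 61.96) / (5070704 − 5070839) = -0.001185
Flow direction (−∇h) has components (+0.001226 E, +0.001185 N).
Azimuth = atan2(E, N) = atan2(+0.001226, +0.001185) = 46.0° ≈ 046°.

046°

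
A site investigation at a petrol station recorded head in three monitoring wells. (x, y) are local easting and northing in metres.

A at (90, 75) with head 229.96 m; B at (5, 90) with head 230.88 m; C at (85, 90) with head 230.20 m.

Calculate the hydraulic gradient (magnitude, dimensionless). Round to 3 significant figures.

With h = a·x + b·y + c and A as origin, the differences give:
  (-85)·a + 15·b = +0.92
  (-5)·a + 15·b = +0.24
Eliminate b (×15 and ×15, subtract): -1200·a = 10.200 → a = ∂h/∂x = -0.008500
Back-substitute: b = ∂h/∂y = +0.01317.
|∇h| = √(-0.008500² + 0.01317²) = 0.01567

0.0157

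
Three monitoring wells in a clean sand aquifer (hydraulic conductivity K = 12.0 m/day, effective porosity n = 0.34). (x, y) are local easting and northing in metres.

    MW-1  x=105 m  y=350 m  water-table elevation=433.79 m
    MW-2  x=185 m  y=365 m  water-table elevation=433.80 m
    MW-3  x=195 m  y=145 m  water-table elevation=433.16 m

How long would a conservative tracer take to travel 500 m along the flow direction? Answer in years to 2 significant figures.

Differences from MW-1: to MW-2 (Δx, Δy, Δh) = (80, 15, +0.01); to MW-3 = (90, -205, -0.63).
Determinant of the coordinate differences = 80·(-205) − 90·15 = -17750.
∂h/∂x = [(+0.01)·(-205) − (-0.63)·15] / -17750 = -0.0004169
∂h/∂y = [80·(-0.63) − 90·(+0.01)] / -17750 = +0.002890
|∇h| = √(-0.0004169² + 0.002890²) = 0.00292
Seepage velocity v = K·i/n = 12.0 × 0.00292 / 0.34 = 0.1031 m/day.
t = 500 / 0.1031 = 4850 days = 13.3 years.

13 years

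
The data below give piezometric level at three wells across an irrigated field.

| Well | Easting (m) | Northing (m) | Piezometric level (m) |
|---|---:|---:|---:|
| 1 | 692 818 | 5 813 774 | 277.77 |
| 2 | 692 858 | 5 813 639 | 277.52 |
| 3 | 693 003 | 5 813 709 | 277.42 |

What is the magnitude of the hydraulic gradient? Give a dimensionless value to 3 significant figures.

0.00200

Three-point gradient (reference 1): Δ to 2 = (40, -135, -0.25), Δ to 3 = (185, -65, -0.35).
∂h/∂x = -0.001385, ∂h/∂y = +0.001441 (det = 22375).
|∇h| = √(-0.001385² + 0.001441²) = 0.001999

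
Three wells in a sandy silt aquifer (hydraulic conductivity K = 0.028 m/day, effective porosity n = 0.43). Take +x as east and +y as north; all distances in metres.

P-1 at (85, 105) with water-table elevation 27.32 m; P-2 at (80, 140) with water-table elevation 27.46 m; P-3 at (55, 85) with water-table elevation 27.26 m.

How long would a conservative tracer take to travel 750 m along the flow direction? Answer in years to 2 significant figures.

8000 years

Three-point gradient (reference P-1): Δ to P-2 = (-5, 35, +0.14), Δ to P-3 = (-30, -20, -0.06).
∂h/∂x = -0.0006087, ∂h/∂y = +0.003913 (det = 1150).
|∇h| = √(-0.0006087² + 0.003913²) = 0.00396
Seepage velocity v = K·i/n = 0.028 × 0.00396 / 0.43 = 0.0002579 m/day.
t = 750 / 0.0002579 = 2.908e+06 days = 7.96e+03 years.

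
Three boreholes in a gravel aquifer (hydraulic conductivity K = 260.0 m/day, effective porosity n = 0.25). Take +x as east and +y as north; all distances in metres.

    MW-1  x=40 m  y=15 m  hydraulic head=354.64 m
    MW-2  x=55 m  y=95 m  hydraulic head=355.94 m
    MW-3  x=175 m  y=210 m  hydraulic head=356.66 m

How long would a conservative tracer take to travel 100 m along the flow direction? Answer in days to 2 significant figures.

4.4 days

Taking MW-1 as reference: MW-2−MW-1 = (15, 80, +1.30); MW-3−MW-1 = (135, 195, +2.02).
Determinant of the coordinate differences = 15·195 − 135·80 = -7875.
∂h/∂x = [(+1.30)·195 − (+2.02)·80] / -7875 = -0.01167
∂h/∂y = [15·(+2.02) − 135·(+1.30)] / -7875 = +0.01844
|∇h| = √(-0.01167² + 0.01844²) = 0.02182
Seepage velocity v = K·i/n = 260.0 × 0.02182 / 0.25 = 22.69 m/day.
t = 100 / 22.69 = 4.407 days.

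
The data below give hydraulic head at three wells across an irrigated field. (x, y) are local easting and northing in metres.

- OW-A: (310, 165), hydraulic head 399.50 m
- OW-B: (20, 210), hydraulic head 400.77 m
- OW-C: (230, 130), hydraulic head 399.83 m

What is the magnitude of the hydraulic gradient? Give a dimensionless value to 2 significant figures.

With h = a·x + b·y + c and OW-A as origin, the differences give:
  (-290)·a + 45·b = +1.27
  (-80)·a + (-35)·b = +0.33
Eliminate b (×(-35) and ×45, subtract): 13750·a = -59.300 → a = ∂h/∂x = -0.004313
Back-substitute: b = ∂h/∂y = +0.0004291.
|∇h| = √(-0.004313² + 0.0004291²) = 0.004334

0.0043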